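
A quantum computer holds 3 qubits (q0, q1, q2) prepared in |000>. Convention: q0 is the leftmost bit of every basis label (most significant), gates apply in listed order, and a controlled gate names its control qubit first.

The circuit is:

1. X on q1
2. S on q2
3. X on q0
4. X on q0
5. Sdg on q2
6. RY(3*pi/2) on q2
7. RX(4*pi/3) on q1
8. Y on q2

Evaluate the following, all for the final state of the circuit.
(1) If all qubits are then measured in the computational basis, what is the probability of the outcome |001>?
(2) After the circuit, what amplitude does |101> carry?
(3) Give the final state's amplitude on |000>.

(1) The probability of measuring |001> is 3/8.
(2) |101> carries amplitude 0 in the final state.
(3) The final state's coefficient on |000> equals -sqrt(6)/4.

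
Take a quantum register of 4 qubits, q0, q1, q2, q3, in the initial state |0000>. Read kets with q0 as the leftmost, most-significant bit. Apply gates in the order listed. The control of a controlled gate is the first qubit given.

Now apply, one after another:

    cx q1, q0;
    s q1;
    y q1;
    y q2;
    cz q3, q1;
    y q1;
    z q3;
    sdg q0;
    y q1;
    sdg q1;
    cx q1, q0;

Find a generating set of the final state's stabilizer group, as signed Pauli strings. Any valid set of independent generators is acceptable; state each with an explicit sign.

The final state is stabilized by the group generated by -ZIII, -IZII, -IIZI, +IIIZ; other independent generating sets are equally valid.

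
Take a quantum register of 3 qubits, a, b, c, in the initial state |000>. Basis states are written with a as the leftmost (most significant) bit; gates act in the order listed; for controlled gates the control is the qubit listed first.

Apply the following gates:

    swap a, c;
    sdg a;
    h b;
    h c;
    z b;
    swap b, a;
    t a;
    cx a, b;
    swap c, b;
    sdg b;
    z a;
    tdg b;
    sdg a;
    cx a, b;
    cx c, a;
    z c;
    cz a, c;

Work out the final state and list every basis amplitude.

The final amplitudes are 1/2 on |000>, 1/2 on |001>, -exp(I*pi/4)/2 on |010>, exp(3*I*pi/4)/2 on |011>, 0 on |100>, 0 on |101>, 0 on |110>, 0 on |111>.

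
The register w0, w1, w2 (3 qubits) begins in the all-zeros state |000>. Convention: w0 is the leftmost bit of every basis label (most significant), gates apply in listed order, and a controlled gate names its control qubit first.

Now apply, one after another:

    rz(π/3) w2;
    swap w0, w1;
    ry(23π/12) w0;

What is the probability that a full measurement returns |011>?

Outcome |011> occurs with probability 0.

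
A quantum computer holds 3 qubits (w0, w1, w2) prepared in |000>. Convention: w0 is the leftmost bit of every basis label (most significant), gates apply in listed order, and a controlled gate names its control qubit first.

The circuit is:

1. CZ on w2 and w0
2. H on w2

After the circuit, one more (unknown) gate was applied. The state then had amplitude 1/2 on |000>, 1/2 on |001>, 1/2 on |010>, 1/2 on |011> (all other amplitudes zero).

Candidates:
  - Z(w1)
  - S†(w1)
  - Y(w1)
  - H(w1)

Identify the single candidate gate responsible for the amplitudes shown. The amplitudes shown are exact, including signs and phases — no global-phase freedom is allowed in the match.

It was H(w1) that produced the state shown.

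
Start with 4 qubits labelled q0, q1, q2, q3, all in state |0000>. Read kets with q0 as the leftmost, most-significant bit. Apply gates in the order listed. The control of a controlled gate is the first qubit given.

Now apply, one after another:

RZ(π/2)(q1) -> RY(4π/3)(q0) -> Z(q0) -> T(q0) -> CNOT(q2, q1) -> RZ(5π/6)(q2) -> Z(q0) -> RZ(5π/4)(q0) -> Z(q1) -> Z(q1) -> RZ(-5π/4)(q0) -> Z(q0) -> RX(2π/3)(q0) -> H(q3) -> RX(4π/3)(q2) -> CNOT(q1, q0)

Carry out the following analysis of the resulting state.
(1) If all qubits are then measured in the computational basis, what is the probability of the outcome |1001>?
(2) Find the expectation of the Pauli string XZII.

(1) Outcome |1001> occurs with probability 3/64 - 3*sqrt(2)/128. Key observation: steps 7-12 multiply out to the identity, so the circuit reduces to the remaining gates.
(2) The expectation value of XZII is sqrt(6)/4.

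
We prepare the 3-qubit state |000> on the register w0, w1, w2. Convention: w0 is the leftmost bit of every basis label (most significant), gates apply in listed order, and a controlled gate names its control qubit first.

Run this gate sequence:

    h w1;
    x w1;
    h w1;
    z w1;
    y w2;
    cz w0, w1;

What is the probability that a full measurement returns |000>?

Outcome |000> occurs with probability 0. Key observation: gates 1-4 undo each other exactly, leaving only the rest of the circuit to track.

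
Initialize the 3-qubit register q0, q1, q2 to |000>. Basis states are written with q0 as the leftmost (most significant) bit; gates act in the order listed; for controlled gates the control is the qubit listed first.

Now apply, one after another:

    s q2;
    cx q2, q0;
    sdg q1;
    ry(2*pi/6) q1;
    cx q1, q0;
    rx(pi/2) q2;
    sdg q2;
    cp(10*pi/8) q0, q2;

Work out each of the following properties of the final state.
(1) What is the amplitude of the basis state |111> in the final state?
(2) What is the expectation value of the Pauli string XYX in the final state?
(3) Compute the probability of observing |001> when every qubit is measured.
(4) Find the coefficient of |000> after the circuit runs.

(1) |111> carries amplitude sqrt(2)*exp(I*pi/4)/4 in the final state.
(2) In the final state, XYX has expectation sqrt(6)/8.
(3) Outcome |001> occurs with probability 3/8.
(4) The final state's coefficient on |000> equals sqrt(6)/4.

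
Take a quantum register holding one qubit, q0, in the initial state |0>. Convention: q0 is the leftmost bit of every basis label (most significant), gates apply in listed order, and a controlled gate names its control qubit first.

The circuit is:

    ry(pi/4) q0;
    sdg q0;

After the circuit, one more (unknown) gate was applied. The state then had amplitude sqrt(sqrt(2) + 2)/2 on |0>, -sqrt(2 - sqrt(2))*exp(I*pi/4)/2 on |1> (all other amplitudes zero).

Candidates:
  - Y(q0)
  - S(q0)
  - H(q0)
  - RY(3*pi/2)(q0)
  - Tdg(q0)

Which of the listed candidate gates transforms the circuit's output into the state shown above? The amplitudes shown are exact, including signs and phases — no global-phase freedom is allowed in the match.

The applied gate was Tdg(q0).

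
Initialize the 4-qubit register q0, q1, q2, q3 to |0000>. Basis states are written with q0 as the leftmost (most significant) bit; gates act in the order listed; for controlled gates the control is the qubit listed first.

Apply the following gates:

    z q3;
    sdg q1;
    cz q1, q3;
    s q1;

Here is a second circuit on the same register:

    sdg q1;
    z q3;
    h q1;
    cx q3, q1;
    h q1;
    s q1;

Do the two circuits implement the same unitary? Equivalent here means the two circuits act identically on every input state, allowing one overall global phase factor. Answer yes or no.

Yes, they are equivalent — the unitaries differ by at most a global phase.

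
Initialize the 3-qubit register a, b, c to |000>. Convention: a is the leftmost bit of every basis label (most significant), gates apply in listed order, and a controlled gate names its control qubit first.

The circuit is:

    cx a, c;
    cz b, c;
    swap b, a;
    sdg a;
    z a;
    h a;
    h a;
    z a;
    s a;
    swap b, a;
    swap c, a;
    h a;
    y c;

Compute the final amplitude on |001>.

The final state's coefficient on |001> equals sqrt(2)*I/2. Key observation: steps 3-10 multiply out to the identity, so the circuit reduces to the remaining gates.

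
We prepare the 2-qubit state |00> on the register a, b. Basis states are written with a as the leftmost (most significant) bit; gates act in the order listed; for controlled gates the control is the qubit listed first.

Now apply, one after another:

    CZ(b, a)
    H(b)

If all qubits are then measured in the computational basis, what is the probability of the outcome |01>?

Outcome |01> occurs with probability 1/2.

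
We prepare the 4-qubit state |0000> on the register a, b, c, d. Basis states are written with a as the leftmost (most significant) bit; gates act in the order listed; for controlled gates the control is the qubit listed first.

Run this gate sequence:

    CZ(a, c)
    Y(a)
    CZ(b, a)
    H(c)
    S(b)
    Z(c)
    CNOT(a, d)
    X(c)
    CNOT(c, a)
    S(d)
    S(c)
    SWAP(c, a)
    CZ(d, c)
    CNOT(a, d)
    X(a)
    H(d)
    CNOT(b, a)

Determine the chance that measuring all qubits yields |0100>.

A full measurement returns |0100> with probability 0.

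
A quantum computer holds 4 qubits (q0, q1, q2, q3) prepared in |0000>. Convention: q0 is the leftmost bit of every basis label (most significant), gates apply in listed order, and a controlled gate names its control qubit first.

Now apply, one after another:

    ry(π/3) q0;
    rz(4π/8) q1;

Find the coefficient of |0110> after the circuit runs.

The final state's coefficient on |0110> equals 0.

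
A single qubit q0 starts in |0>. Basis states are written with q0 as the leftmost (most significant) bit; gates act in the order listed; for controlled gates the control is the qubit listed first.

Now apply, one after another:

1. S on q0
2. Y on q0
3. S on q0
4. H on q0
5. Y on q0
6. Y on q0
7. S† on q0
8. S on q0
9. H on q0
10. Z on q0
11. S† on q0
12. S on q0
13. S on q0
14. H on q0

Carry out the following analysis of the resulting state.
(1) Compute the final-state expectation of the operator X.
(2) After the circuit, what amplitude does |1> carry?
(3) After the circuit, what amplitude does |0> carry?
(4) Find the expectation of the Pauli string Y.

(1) The expectation value of X is -1.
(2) The amplitude on |1> is -sqrt(2)*I/2.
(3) |0> carries amplitude sqrt(2)*I/2 in the final state.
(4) In the final state, Y has expectation 0.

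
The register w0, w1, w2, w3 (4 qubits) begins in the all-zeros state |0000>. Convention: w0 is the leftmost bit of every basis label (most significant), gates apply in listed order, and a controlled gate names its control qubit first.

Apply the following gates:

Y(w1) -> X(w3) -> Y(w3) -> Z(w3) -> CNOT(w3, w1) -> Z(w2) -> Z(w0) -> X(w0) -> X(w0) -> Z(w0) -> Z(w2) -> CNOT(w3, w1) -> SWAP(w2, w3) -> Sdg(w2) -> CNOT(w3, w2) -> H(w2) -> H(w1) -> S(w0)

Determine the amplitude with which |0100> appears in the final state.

The final state's coefficient on |0100> equals -1/2.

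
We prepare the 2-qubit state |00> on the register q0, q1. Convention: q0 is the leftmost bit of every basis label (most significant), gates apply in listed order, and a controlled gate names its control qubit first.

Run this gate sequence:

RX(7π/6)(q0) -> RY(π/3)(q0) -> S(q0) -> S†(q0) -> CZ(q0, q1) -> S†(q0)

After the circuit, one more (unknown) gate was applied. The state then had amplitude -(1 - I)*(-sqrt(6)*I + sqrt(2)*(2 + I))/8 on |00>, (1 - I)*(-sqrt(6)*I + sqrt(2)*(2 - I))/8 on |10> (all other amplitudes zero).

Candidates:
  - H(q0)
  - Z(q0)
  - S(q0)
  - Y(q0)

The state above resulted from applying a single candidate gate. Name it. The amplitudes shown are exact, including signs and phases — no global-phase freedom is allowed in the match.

The applied gate was S(q0). Key observation: gates 3-4 undo each other exactly, leaving only the rest of the circuit to track.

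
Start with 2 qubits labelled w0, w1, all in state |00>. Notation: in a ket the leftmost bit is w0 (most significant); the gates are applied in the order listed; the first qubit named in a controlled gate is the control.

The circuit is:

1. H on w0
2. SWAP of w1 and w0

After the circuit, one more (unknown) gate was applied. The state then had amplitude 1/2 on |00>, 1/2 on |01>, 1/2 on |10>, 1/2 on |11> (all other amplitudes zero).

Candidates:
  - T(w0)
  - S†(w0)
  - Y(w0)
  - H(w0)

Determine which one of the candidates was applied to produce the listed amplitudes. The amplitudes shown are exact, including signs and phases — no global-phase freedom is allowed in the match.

The applied gate was H(w0).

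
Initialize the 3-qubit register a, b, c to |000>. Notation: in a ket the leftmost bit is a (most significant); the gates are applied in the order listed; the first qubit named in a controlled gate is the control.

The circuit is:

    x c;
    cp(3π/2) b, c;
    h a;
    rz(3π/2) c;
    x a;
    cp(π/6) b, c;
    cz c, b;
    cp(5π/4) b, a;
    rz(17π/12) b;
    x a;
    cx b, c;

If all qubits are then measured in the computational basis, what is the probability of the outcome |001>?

A full measurement returns |001> with probability 1/2.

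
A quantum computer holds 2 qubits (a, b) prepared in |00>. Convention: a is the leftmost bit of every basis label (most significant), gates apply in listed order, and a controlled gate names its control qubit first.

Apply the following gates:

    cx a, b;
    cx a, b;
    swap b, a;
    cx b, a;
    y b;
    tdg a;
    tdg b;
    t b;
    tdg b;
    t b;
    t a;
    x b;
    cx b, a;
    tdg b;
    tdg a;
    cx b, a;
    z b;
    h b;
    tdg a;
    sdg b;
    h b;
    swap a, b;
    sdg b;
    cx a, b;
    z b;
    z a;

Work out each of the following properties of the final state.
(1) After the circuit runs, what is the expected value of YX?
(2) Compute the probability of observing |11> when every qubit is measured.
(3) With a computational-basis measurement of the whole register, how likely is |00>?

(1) In the final state, YX has expectation 1. Key observation: gates 6-11 undo each other exactly, leaving only the rest of the circuit to track.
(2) Outcome |11> occurs with probability 1/2.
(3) Outcome |00> occurs with probability 1/2.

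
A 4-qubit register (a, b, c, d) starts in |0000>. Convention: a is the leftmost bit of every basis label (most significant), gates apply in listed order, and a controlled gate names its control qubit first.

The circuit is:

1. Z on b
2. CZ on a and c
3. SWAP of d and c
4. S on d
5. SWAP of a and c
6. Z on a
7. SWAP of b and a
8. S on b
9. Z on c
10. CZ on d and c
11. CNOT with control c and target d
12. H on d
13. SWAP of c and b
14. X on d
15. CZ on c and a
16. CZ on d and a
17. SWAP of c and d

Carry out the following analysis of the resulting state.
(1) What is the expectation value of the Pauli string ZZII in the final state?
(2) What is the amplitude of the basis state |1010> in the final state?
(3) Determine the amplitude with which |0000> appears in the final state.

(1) In the final state, ZZII has expectation 1.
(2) The final state's coefficient on |1010> equals 0.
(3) The final state's coefficient on |0000> equals sqrt(2)/2.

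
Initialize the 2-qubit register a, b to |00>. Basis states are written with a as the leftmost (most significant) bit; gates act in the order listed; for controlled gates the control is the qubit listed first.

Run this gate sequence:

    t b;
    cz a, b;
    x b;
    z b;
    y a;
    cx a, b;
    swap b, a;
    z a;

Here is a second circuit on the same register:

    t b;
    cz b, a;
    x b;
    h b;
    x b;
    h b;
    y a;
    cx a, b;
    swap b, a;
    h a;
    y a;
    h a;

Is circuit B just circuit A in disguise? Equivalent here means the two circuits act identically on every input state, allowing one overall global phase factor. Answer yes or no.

No, they are not equivalent — no single phase factor reconciles the two unitaries.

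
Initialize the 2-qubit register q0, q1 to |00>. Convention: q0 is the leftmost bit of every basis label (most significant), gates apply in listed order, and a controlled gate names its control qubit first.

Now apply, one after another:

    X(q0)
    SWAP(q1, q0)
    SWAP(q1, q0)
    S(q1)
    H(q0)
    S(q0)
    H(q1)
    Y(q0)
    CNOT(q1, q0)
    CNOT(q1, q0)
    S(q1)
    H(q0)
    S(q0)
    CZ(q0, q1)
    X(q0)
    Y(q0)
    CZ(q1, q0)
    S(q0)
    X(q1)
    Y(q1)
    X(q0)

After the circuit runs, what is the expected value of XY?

In the final state, XY has expectation 0.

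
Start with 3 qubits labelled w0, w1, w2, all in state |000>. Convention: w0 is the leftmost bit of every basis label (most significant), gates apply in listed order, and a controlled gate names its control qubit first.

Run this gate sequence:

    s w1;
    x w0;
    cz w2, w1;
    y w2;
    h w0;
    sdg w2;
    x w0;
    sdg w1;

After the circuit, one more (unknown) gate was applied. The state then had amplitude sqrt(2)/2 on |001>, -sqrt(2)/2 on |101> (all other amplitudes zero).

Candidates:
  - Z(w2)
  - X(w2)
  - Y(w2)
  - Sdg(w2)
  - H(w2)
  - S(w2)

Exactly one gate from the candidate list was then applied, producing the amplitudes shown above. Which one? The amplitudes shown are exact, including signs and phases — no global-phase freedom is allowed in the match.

The unique candidate consistent with the amplitudes is Z(w2).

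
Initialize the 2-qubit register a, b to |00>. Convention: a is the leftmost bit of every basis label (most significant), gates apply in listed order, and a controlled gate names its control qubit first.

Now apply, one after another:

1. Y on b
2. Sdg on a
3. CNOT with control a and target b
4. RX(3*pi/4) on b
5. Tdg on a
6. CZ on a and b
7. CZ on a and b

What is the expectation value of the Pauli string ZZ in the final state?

In the final state, ZZ has expectation sqrt(2)/2.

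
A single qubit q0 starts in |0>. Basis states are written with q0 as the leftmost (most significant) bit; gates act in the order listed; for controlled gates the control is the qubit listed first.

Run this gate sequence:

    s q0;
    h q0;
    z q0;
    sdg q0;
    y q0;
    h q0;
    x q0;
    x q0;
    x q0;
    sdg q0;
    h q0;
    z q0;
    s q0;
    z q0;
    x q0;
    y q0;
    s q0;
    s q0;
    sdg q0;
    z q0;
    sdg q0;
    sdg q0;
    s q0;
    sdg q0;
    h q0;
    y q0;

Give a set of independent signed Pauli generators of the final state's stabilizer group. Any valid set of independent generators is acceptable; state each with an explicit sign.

One valid set of independent stabilizer generators is -X (any independent generating set of the same group is equally correct).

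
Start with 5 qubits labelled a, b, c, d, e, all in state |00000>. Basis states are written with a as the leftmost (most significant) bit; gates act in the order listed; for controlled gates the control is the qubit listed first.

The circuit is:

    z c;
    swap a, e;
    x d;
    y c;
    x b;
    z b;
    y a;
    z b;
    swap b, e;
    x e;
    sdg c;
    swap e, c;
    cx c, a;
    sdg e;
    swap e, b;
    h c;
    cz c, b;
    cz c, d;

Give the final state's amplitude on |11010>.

|11010> carries amplitude sqrt(2)/2 in the final state.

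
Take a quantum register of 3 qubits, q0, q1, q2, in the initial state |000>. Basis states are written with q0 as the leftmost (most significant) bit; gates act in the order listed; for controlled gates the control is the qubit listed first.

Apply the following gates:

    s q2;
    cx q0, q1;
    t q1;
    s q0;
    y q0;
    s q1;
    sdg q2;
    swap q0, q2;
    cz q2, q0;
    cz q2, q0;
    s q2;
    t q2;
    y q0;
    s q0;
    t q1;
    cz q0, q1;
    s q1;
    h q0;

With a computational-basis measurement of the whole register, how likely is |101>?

Outcome |101> occurs with probability 1/2.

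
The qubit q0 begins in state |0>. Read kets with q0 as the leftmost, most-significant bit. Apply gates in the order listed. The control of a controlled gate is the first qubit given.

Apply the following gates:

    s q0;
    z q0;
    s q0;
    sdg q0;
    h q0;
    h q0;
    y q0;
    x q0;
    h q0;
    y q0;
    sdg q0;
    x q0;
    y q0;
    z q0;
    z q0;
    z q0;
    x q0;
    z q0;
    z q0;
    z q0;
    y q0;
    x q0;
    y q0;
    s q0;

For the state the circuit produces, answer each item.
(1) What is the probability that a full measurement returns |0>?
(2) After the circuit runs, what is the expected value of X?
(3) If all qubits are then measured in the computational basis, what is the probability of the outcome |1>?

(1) The probability of measuring |0> is 1/2.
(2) The expectation value of X is 1.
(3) The probability of measuring |1> is 1/2.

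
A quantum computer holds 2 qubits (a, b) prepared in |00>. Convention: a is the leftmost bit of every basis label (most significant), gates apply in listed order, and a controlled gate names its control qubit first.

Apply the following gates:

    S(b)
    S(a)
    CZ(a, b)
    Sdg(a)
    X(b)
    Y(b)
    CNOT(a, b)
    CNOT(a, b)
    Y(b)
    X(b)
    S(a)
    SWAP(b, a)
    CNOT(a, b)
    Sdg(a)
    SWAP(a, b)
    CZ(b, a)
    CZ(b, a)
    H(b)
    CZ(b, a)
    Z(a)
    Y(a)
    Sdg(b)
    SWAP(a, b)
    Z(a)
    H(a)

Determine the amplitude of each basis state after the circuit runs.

The resulting statevector has amplitude 0 on |00>, -1/2 + I/2 on |01>, 0 on |10>, 1/2 + I/2 on |11>. Key observation: gates 4-11 undo each other exactly, leaving only the rest of the circuit to track.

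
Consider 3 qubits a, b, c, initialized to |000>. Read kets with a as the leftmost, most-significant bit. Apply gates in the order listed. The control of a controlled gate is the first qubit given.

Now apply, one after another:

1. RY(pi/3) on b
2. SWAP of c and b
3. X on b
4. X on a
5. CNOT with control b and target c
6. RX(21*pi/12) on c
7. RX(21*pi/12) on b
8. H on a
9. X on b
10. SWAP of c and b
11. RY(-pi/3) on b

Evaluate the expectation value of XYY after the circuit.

The expectation value of XYY is 1/4.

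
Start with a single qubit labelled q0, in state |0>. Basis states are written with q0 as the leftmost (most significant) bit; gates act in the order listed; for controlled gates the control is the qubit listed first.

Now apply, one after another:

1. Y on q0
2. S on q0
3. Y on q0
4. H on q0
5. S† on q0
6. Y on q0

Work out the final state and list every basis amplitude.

After the circuit, the state carries amplitude -sqrt(2)*I/2 on |0>, -sqrt(2)/2 on |1>.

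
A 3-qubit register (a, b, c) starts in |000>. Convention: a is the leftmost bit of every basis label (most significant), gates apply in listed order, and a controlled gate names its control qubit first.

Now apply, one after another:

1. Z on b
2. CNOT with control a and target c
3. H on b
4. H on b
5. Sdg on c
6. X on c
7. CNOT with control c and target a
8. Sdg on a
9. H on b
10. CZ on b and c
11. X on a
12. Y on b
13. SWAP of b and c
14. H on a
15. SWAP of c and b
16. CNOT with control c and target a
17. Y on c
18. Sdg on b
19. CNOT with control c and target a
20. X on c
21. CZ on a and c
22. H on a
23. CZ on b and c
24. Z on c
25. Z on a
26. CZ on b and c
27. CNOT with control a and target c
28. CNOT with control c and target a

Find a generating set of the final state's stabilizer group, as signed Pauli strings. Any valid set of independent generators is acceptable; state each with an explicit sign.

The final state is stabilized by the group generated by -IYI, -ZII, +IIZ; other independent generating sets are equally valid. Key observation: gates 3-4 undo each other exactly, leaving only the rest of the circuit to track.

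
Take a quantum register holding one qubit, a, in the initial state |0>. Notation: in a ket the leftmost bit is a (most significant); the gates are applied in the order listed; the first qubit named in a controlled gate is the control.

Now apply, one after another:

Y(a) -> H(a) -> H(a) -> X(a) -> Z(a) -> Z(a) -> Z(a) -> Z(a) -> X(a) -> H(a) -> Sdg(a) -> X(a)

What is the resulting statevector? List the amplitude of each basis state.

The final amplitudes are -sqrt(2)/2 on |0>, sqrt(2)*I/2 on |1>. Key observation: gates 3-10 undo each other exactly, leaving only the rest of the circuit to track.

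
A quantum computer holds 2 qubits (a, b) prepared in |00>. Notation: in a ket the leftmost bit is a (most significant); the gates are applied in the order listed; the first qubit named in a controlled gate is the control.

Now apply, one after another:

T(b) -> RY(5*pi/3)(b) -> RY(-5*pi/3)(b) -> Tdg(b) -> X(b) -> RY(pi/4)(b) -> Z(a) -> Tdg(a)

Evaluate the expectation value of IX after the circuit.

The expectation value of IX is -sqrt(2)/2. Key observation: the block from step 1 through step 4 cancels to the identity and can be dropped.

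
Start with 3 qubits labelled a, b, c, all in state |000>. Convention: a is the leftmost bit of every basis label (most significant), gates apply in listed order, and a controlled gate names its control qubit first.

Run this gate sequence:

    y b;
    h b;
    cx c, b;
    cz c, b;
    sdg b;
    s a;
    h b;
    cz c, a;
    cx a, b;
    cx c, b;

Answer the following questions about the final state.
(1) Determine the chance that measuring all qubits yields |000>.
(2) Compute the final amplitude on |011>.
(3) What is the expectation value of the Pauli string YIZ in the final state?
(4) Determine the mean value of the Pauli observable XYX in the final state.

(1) The probability of measuring |000> is 1/2.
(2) The amplitude on |011> is 0.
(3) The observable YIZ averages to 0.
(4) In the final state, XYX has expectation 0.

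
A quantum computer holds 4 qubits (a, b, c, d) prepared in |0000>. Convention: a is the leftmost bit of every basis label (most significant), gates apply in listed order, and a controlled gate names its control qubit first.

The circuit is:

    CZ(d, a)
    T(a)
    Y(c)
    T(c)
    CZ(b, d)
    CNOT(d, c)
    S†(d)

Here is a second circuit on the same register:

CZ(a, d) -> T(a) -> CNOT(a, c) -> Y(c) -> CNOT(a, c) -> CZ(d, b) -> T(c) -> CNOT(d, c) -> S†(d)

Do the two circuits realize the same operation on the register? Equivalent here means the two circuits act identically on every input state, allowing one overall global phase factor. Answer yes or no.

No — the two circuits implement different unitaries, even allowing a global phase.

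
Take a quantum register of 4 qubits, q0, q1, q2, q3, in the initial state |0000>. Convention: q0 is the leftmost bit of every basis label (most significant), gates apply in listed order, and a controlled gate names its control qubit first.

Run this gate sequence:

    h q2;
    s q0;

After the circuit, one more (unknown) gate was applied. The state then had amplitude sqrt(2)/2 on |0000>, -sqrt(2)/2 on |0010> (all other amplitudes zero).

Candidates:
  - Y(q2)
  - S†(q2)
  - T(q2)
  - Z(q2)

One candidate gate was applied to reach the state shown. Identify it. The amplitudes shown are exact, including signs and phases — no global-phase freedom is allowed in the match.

The applied gate was Z(q2).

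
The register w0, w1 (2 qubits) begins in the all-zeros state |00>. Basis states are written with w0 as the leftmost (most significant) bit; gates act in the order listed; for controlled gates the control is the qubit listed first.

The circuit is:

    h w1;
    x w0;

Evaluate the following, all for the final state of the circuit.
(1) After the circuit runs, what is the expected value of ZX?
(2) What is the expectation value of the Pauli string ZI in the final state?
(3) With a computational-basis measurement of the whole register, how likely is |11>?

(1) The expectation value of ZX is -1.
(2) The expectation value of ZI is -1.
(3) The probability of measuring |11> is 1/2.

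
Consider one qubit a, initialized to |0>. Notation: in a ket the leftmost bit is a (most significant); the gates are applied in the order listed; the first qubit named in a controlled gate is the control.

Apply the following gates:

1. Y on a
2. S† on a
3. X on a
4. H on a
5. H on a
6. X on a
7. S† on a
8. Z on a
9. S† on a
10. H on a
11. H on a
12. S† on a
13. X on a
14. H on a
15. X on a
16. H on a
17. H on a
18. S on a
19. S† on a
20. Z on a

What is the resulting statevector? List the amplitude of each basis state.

The resulting statevector has amplitude -sqrt(2)*I/2 on |0>, sqrt(2)*I/2 on |1>.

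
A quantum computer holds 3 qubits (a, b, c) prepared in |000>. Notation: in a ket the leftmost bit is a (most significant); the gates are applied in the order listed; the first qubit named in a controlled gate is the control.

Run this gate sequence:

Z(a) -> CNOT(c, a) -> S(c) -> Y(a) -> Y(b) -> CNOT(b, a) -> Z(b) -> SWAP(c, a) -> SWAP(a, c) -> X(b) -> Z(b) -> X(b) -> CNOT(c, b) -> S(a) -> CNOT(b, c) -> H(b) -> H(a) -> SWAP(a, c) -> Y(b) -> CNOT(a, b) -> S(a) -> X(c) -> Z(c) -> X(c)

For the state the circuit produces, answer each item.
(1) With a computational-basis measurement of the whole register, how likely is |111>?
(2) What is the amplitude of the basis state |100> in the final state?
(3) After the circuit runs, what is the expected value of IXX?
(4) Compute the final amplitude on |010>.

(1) The probability of measuring |111> is 1/4.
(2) The amplitude on |100> is 1/2.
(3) The expectation value of IXX is -1.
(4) The final state's coefficient on |010> equals 0.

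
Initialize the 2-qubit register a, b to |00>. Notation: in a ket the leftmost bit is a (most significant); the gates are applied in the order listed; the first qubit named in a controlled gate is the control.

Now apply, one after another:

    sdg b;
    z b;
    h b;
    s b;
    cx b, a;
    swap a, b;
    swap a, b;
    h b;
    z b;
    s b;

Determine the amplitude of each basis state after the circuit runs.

After the circuit, the state carries amplitude 1/2 on |00>, -I/2 on |01>, I/2 on |10>, -1/2 on |11>.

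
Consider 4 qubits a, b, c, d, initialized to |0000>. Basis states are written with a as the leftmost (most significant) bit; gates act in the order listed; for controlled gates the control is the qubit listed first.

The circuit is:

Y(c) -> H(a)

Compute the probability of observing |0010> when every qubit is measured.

Outcome |0010> occurs with probability 1/2.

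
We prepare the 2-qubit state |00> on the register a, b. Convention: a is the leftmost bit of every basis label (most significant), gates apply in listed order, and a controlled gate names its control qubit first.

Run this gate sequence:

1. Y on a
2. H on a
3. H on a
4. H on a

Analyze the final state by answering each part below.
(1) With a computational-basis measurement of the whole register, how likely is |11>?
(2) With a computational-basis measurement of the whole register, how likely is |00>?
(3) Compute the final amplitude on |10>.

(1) A full measurement returns |11> with probability 0.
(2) The probability of measuring |00> is 1/2.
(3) The amplitude on |10> is -sqrt(2)*I/2.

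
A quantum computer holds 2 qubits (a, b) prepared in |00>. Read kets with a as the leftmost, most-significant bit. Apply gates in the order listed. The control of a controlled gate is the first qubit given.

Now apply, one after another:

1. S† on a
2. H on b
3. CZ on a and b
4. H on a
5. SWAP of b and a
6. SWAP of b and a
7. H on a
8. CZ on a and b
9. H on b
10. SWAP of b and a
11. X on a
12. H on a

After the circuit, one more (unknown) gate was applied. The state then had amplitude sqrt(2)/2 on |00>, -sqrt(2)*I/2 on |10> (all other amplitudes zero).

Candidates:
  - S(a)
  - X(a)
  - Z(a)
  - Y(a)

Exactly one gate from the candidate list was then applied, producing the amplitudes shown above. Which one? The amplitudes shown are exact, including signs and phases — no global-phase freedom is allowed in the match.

The applied gate was S(a).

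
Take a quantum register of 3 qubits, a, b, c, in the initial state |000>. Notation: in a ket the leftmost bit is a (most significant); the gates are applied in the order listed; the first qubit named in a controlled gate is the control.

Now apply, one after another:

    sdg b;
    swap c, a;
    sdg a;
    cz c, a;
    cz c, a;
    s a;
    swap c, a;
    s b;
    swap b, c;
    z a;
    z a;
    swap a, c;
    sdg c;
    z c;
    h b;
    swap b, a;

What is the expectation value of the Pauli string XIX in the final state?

The observable XIX averages to 0.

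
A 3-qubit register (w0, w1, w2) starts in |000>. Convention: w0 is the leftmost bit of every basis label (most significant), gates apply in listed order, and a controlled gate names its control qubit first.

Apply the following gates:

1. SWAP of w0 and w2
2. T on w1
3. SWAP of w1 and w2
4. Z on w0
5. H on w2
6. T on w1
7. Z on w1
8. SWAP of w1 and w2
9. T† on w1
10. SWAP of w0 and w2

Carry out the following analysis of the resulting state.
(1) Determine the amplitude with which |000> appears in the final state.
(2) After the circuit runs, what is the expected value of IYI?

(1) The final state's coefficient on |000> equals sqrt(2)/2.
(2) In the final state, IYI has expectation -sqrt(2)/2.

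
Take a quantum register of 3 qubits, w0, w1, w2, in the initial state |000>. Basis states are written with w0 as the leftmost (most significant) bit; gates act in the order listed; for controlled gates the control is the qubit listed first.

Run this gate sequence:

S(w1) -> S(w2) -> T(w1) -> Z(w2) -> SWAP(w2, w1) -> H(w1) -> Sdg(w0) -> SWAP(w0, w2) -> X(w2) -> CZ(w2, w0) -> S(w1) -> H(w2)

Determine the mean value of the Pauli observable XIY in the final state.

The expectation value of XIY is 0.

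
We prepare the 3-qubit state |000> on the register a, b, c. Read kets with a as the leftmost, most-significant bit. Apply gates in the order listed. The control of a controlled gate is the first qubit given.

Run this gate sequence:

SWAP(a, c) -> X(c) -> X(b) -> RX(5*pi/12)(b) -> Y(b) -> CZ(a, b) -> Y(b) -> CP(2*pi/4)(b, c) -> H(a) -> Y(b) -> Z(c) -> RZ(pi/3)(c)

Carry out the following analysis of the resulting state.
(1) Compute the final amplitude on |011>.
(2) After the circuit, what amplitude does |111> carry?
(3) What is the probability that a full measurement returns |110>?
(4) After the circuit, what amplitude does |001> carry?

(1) The final state's coefficient on |011> equals (-sqrt(6*sqrt(2) + 12)/8 + sqrt(4 - 2*sqrt(2))/8)*exp(I*pi/6).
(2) The amplitude on |111> is (-sqrt(6*sqrt(2) + 12)/8 + sqrt(4 - 2*sqrt(2))/8)*exp(I*pi/6).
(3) Outcome |110> occurs with probability 0.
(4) |001> carries amplitude (-sqrt(2*sqrt(2) + 4)/8 - sqrt(12 - 6*sqrt(2))/8)*exp(I*pi/6) in the final state.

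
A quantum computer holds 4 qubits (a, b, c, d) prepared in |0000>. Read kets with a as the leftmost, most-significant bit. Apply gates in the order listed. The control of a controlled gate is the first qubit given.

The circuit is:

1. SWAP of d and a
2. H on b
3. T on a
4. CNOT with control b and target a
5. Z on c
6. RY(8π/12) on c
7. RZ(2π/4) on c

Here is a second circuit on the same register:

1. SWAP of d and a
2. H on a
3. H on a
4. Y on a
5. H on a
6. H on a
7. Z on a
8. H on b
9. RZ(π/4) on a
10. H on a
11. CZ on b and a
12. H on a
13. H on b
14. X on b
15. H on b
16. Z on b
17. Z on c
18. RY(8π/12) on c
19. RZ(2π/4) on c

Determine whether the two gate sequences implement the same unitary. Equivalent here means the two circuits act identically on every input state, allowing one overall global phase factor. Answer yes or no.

No: there is an input state on which the two circuits produce genuinely different outputs (not merely differing by a phase).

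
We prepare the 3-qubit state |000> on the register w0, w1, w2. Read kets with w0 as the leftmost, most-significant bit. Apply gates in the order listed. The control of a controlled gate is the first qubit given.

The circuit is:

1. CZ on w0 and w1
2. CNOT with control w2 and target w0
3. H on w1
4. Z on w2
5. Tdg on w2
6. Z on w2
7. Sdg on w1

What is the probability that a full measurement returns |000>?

The probability of measuring |000> is 1/2.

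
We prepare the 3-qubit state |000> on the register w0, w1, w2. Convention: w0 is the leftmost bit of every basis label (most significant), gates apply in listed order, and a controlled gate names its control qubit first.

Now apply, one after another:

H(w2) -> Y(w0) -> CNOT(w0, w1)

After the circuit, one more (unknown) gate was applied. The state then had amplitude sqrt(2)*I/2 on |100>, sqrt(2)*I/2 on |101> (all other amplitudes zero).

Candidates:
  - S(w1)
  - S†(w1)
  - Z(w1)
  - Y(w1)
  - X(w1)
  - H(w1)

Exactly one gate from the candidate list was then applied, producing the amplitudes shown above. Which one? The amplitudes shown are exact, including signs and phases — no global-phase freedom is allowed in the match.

It was X(w1) that produced the state shown.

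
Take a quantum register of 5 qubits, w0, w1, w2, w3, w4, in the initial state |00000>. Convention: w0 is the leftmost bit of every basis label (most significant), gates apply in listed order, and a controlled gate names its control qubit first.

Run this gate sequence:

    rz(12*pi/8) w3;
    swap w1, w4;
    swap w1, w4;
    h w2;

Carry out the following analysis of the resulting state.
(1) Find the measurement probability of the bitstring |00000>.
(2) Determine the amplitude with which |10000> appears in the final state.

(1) A full measurement returns |00000> with probability 1/2. Key observation: the block from step 2 through step 3 cancels to the identity and can be dropped.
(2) |10000> carries amplitude 0 in the final state.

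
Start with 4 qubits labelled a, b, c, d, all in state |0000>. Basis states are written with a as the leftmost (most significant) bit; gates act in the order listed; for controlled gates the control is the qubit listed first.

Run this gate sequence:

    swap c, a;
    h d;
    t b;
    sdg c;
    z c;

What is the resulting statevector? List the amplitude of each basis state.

The final amplitudes are sqrt(2)/2 on |0000>, sqrt(2)/2 on |0001>, and 0 on every other basis state.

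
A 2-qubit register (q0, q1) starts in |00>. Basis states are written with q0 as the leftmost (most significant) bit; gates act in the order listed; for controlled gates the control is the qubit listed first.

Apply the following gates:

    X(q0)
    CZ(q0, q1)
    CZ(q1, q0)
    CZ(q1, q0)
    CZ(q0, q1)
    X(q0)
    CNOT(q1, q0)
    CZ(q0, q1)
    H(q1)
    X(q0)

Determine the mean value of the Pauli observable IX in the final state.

The observable IX averages to 1.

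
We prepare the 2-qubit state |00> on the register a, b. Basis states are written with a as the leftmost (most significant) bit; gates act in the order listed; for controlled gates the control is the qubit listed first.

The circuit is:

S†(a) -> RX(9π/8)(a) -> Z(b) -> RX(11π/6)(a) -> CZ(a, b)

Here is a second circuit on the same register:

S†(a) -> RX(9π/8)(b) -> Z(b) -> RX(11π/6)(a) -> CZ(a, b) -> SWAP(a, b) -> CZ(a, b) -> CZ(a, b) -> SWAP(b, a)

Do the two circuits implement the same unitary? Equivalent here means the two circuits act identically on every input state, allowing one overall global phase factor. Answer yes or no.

No: there is an input state on which the two circuits produce genuinely different outputs (not merely differing by a phase).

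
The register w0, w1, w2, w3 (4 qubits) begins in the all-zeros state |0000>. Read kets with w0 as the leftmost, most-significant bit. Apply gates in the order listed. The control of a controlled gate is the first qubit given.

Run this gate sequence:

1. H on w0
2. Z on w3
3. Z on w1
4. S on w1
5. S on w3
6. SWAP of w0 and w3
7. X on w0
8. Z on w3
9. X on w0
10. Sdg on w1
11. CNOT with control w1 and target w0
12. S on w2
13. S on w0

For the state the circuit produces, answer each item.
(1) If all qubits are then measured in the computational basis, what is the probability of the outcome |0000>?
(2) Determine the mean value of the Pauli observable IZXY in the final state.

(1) The probability of measuring |0000> is 1/2.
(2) The expectation value of IZXY is 0.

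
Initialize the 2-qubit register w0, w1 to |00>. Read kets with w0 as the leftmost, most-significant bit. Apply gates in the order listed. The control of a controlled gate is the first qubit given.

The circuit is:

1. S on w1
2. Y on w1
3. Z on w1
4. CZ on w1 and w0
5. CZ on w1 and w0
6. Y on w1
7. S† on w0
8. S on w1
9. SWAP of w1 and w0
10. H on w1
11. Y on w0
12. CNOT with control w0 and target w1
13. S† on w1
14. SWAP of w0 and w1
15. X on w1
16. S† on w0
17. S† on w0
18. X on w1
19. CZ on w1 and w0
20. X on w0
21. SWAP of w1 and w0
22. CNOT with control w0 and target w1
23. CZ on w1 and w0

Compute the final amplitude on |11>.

|11> carries amplitude sqrt(2)/2 in the final state.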